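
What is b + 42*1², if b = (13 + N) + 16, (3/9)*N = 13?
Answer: 110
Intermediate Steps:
N = 39 (N = 3*13 = 39)
b = 68 (b = (13 + 39) + 16 = 52 + 16 = 68)
b + 42*1² = 68 + 42*1² = 68 + 42*1 = 68 + 42 = 110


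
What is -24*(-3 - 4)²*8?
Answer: -9408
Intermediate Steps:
-24*(-3 - 4)²*8 = -24*(-7)²*8 = -24*49*8 = -1176*8 = -9408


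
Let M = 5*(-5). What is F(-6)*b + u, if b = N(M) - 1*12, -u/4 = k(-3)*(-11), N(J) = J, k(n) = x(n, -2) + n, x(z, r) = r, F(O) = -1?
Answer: -183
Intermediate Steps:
k(n) = -2 + n
M = -25
u = -220 (u = -4*(-2 - 3)*(-11) = -(-20)*(-11) = -4*55 = -220)
b = -37 (b = -25 - 1*12 = -25 - 12 = -37)
F(-6)*b + u = -1*(-37) - 220 = 37 - 220 = -183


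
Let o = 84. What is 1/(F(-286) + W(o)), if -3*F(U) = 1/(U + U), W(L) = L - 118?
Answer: -1716/58343 ≈ -0.029412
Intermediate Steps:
W(L) = -118 + L
F(U) = -1/(6*U) (F(U) = -1/(3*(U + U)) = -1/(2*U)/3 = -1/(6*U))
1/(F(-286) + W(o)) = 1/(-⅙/(-286) + (-118 + 84)) = 1/(-⅙*(-1/286) - 34) = 1/(1/1716 - 34) = 1/(-58343/1716) = -1716/58343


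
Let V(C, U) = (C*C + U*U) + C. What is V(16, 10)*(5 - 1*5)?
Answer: 0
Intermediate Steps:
V(C, U) = C + C² + U² (V(C, U) = (C² + U²) + C = C + C² + U²)
V(16, 10)*(5 - 1*5) = (16 + 16² + 10²)*(5 - 1*5) = (16 + 256 + 100)*(5 - 5) = 372*0 = 0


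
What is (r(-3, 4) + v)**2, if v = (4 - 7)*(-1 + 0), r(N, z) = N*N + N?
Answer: 81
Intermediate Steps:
r(N, z) = N + N**2 (r(N, z) = N**2 + N = N + N**2)
v = 3 (v = -3*(-1) = 3)
(r(-3, 4) + v)**2 = (-3*(1 - 3) + 3)**2 = (-3*(-2) + 3)**2 = (6 + 3)**2 = 9**2 = 81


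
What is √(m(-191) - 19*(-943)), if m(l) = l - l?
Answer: √17917 ≈ 133.85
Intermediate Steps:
m(l) = 0
√(m(-191) - 19*(-943)) = √(0 - 19*(-943)) = √(0 + 17917) = √17917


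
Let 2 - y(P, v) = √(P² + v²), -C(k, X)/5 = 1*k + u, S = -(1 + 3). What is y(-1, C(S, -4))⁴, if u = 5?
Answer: (2 - √26)⁴ ≈ 92.235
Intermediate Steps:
S = -4 (S = -1*4 = -4)
C(k, X) = -25 - 5*k (C(k, X) = -5*(1*k + 5) = -5*(k + 5) = -5*(5 + k) = -25 - 5*k)
y(P, v) = 2 - √(P² + v²)
y(-1, C(S, -4))⁴ = (2 - √((-1)² + (-25 - 5*(-4))²))⁴ = (2 - √(1 + (-25 + 20)²))⁴ = (2 - √(1 + (-5)²))⁴ = (2 - √(1 + 25))⁴ = (2 - √26)⁴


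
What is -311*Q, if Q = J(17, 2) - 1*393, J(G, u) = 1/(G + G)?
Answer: 4155271/34 ≈ 1.2221e+5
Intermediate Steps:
J(G, u) = 1/(2*G)
Q = -13361/34 (Q = (½)/17 - 1*393 = (½)*(1/17) - 393 = 1/34 - 393 = -13361/34 ≈ -392.97)
-311*Q = -311*(-13361/34) = 4155271/34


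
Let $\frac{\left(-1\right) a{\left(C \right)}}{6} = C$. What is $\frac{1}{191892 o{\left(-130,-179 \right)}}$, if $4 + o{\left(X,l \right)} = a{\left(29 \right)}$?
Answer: $- \frac{1}{34156776} \approx -2.9277 \cdot 10^{-8}$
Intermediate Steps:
$a{\left(C \right)} = - 6 C$
$o{\left(X,l \right)} = -178$ ($o{\left(X,l \right)} = -4 - 174 = -178$)
$\frac{1}{191892 o{\left(-130,-179 \right)}} = \frac{1}{191892 \left(-178\right)} = \frac{1}{191892} \left(- \frac{1}{178}\right) = - \frac{1}{34156776}$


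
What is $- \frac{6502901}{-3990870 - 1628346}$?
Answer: $\frac{6502901}{5619216} \approx 1.1573$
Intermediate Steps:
$- \frac{6502901}{-3990870 - 1628346} = - \frac{6502901}{-5619216} = \left(-6502901\right) \left(- \frac{1}{5619216}\right) = \frac{6502901}{5619216}$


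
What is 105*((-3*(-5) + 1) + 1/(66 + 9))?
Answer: 8407/5 ≈ 1681.4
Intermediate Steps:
105*((-3*(-5) + 1) + 1/(66 + 9)) = 105*((15 + 1) + 1/75) = 105*(16 + 1/75) = 105*(1201/75) = 8407/5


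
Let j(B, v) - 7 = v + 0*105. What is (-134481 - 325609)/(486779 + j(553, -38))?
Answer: -230045/243374 ≈ -0.94523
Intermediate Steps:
j(B, v) = 7 + v (j(B, v) = 7 + (v + 0*105) = 7 + (v + 0) = 7 + v)
(-134481 - 325609)/(486779 + j(553, -38)) = (-134481 - 325609)/(486779 + (7 - 38)) = -460090/(486779 - 31) = -460090/486748 = -460090*1/486748 = -230045/243374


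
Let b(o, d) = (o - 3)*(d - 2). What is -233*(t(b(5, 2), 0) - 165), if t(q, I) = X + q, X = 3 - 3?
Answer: 38445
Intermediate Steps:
X = 0
b(o, d) = (-3 + o)*(-2 + d)
t(q, I) = q (t(q, I) = 0 + q = q)
-233*(t(b(5, 2), 0) - 165) = -233*((6 - 3*2 - 2*5 + 2*5) - 165) = -233*((6 - 6 - 10 + 10) - 165) = -233*(0 - 165) = -233*(-165) = 38445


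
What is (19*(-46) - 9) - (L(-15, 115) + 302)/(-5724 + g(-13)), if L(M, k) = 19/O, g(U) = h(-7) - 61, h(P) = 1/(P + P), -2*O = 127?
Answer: -3027291769/3428619 ≈ -882.95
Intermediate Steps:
O = -127/2 (O = -1/2*127 = -127/2 ≈ -63.500)
h(P) = 1/(2*P)
g(U) = -855/14 (g(U) = (1/2)/(-7) - 61 = (1/2)*(-1/7) - 61 = -1/14 - 61 = -855/14)
L(M, k) = -38/127 (L(M, k) = 19/(-127/2) = 19*(-2/127) = -38/127)
(19*(-46) - 9) - (L(-15, 115) + 302)/(-5724 + g(-13)) = (19*(-46) - 9) - (-38/127 + 302)/(-5724 - 855/14) = (-874 - 9) - 38316/(127*(-80991/14)) = -883 - 38316*(-14)/(127*80991) = -883 - 1*(-178808/3428619) = -883 + 178808/3428619 = -3027291769/3428619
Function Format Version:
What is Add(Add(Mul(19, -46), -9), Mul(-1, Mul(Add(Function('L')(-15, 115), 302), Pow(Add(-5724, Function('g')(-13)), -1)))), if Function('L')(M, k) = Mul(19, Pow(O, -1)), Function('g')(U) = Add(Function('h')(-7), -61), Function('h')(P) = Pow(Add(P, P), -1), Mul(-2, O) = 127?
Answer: Rational(-3027291769, 3428619) ≈ -882.95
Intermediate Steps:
O = Rational(-127, 2) (O = Mul(Rational(-1, 2), 127) = Rational(-127, 2) ≈ -63.500)
Function('h')(P) = Mul(Rational(1, 2), Pow(P, -1)) (Function('h')(P) = Pow(Mul(2, P), -1) = Mul(Rational(1, 2), Pow(P, -1)))
Function('g')(U) = Rational(-855, 14) (Function('g')(U) = Add(Mul(Rational(1, 2), Pow(-7, -1)), -61) = Add(Mul(Rational(1, 2), Rational(-1, 7)), -61) = Add(Rational(-1, 14), -61) = Rational(-855, 14))
Function('L')(M, k) = Rational(-38, 127) (Function('L')(M, k) = Mul(19, Pow(Rational(-127, 2), -1)) = Mul(19, Rational(-2, 127)) = Rational(-38, 127))
Add(Add(Mul(19, -46), -9), Mul(-1, Mul(Add(Function('L')(-15, 115), 302), Pow(Add(-5724, Function('g')(-13)), -1)))) = Add(Add(Mul(19, -46), -9), Mul(-1, Mul(Add(Rational(-38, 127), 302), Pow(Add(-5724, Rational(-855, 14)), -1)))) = Add(Add(-874, -9), Mul(-1, Mul(Rational(38316, 127), Pow(Rational(-80991, 14), -1)))) = Add(-883, Mul(-1, Mul(Rational(38316, 127), Rational(-14, 80991)))) = Add(-883, Mul(-1, Rational(-178808, 3428619))) = Add(-883, Rational(178808, 3428619)) = Rational(-3027291769, 3428619)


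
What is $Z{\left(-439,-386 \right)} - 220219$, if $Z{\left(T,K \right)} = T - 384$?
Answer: $-221042$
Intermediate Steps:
$Z{\left(T,K \right)} = -384 + T$
$Z{\left(-439,-386 \right)} - 220219 = \left(-384 - 439\right) - 220219 = -823 - 220219 = -221042$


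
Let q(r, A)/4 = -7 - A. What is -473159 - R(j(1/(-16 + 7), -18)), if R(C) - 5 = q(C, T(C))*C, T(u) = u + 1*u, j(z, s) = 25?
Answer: -467464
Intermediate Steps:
T(u) = 2*u (T(u) = u + u = 2*u)
q(r, A) = -28 - 4*A (q(r, A) = 4*(-7 - A) = -28 - 4*A)
R(C) = 5 + C*(-28 - 8*C) (R(C) = 5 + (-28 - 8*C)*C = 5 + C*(-28 - 8*C))
-473159 - R(j(1/(-16 + 7), -18)) = -473159 - (5 - 4*25*(7 + 2*25)) = -473159 - (5 - 4*25*(7 + 50)) = -473159 - (5 - 4*25*57) = -473159 - (5 - 5700) = -473159 - 1*(-5695) = -473159 + 5695 = -467464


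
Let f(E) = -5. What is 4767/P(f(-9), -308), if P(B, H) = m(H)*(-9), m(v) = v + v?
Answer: 227/264 ≈ 0.85985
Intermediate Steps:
m(v) = 2*v
P(B, H) = -18*H (P(B, H) = (2*H)*(-9) = -18*H)
4767/P(f(-9), -308) = 4767/((-18*(-308))) = 4767/5544 = 4767*(1/5544) = 227/264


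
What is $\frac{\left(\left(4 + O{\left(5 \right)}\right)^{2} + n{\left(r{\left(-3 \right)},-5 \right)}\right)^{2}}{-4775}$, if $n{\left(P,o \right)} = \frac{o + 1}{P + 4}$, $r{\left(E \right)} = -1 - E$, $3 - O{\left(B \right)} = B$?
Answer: $- \frac{4}{1719} \approx -0.0023269$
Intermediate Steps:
$O{\left(B \right)} = 3 - B$
$n{\left(P,o \right)} = \frac{1 + o}{4 + P}$
$\frac{\left(\left(4 + O{\left(5 \right)}\right)^{2} + n{\left(r{\left(-3 \right)},-5 \right)}\right)^{2}}{-4775} = \frac{\left(\left(4 + \left(3 - 5\right)\right)^{2} + \frac{1 - 5}{4 - -2}\right)^{2}}{-4775} = \left(\left(4 + \left(3 - 5\right)\right)^{2} + \frac{1}{4 + \left(-1 + 3\right)} \left(-4\right)\right)^{2} \left(- \frac{1}{4775}\right) = \left(\left(4 - 2\right)^{2} + \frac{1}{4 + 2} \left(-4\right)\right)^{2} \left(- \frac{1}{4775}\right) = \left(2^{2} + \frac{1}{6} \left(-4\right)\right)^{2} \left(- \frac{1}{4775}\right) = \left(4 + \frac{1}{6} \left(-4\right)\right)^{2} \left(- \frac{1}{4775}\right) = \left(4 - \frac{2}{3}\right)^{2} \left(- \frac{1}{4775}\right) = \left(\frac{10}{3}\right)^{2} \left(- \frac{1}{4775}\right) = \frac{100}{9} \left(- \frac{1}{4775}\right) = - \frac{4}{1719}$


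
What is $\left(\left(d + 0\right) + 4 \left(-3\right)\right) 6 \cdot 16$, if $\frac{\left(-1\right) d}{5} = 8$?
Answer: $-4992$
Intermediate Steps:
$d = -40$ ($d = \left(-5\right) 8 = -40$)
$\left(\left(d + 0\right) + 4 \left(-3\right)\right) 6 \cdot 16 = \left(\left(-40 + 0\right) + 4 \left(-3\right)\right) 6 \cdot 16 = \left(-40 - 12\right) 6 \cdot 16 = \left(-52\right) 6 \cdot 16 = \left(-312\right) 16 = -4992$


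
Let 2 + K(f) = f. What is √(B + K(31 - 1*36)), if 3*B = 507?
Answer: 9*√2 ≈ 12.728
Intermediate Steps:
B = 169 (B = (⅓)*507 = 169)
K(f) = -2 + f
√(B + K(31 - 1*36)) = √(169 + (-2 + (31 - 1*36))) = √(169 + (-2 + (31 - 36))) = √(169 + (-2 - 5)) = √(169 - 7) = √162 = 9*√2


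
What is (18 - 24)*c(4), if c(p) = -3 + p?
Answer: -6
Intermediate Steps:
(18 - 24)*c(4) = (18 - 24)*(-3 + 4) = -6*1 = -6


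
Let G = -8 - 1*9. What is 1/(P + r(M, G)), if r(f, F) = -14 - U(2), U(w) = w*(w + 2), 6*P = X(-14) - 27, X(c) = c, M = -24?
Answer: -6/173 ≈ -0.034682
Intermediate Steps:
G = -17 (G = -8 - 9 = -17)
P = -41/6 (P = (-14 - 27)/6 = (1/6)*(-41) = -41/6 ≈ -6.8333)
U(w) = w*(2 + w)
r(f, F) = -22 (r(f, F) = -14 - 2*(2 + 2) = -14 - 2*4 = -14 - 1*8 = -14 - 8 = -22)
1/(P + r(M, G)) = 1/(-41/6 - 22) = 1/(-173/6) = -6/173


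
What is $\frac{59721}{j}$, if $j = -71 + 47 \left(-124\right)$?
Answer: $- \frac{3513}{347} \approx -10.124$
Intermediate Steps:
$j = -5899$ ($j = -71 - 5828 = -5899$)
$\frac{59721}{j} = \frac{59721}{-5899} = 59721 \left(- \frac{1}{5899}\right) = - \frac{3513}{347}$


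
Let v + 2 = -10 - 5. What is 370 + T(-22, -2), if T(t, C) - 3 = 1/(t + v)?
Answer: 14546/39 ≈ 372.97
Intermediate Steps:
v = -17 (v = -2 + (-10 - 5) = -2 - 15 = -17)
T(t, C) = 3 + 1/(-17 + t) (T(t, C) = 3 + 1/(t - 17) = 3 + 1/(-17 + t))
370 + T(-22, -2) = 370 + (-50 + 3*(-22))/(-17 - 22) = 370 + (-50 - 66)/(-39) = 370 - 1/39*(-116) = 370 + 116/39 = 14546/39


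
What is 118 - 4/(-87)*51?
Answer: 3490/29 ≈ 120.34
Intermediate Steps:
118 - 4/(-87)*51 = 118 - 4*(-1/87)*51 = 118 + (4/87)*51 = 118 + 68/29 = 3490/29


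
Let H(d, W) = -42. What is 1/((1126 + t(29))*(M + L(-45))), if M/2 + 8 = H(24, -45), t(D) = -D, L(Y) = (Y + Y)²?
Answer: 1/8776000 ≈ 1.1395e-7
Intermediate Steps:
L(Y) = 4*Y² (L(Y) = (2*Y)² = 4*Y²)
M = -100 (M = -16 + 2*(-42) = -16 - 84 = -100)
1/((1126 + t(29))*(M + L(-45))) = 1/((1126 - 1*29)*(-100 + 4*(-45)²)) = 1/((1126 - 29)*(-100 + 4*2025)) = 1/(1097*(-100 + 8100)) = 1/(1097*8000) = 1/8776000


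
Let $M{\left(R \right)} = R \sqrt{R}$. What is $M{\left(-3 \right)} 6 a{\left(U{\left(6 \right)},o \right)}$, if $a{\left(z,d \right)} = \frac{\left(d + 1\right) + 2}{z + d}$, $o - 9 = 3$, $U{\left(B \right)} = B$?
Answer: $- 15 i \sqrt{3} \approx - 25.981 i$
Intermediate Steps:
$M{\left(R \right)} = R^{\frac{3}{2}}$
$o = 12$ ($o = 9 + 3 = 12$)
$a{\left(z,d \right)} = \frac{3 + d}{d + z}$ ($a{\left(z,d \right)} = \frac{\left(1 + d\right) + 2}{d + z} = \frac{3 + d}{d + z}$)
$M{\left(-3 \right)} 6 a{\left(U{\left(6 \right)},o \right)} = \left(-3\right)^{\frac{3}{2}} \cdot 6 \frac{3 + 12}{12 + 6} = - 3 i \sqrt{3} \cdot 6 \cdot \frac{1}{18} \cdot 15 = - 18 i \sqrt{3} \cdot \frac{1}{18} \cdot 15 = - 18 i \sqrt{3} \cdot \frac{5}{6} = - 15 i \sqrt{3}$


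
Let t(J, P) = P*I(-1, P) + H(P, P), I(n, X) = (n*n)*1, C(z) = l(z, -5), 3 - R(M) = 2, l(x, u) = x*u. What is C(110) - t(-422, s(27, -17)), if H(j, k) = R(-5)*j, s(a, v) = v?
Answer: -516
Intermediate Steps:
l(x, u) = u*x
R(M) = 1 (R(M) = 3 - 1*2 = 3 - 2 = 1)
C(z) = -5*z
I(n, X) = n² (I(n, X) = n²*1 = n²)
H(j, k) = j (H(j, k) = 1*j = j)
t(J, P) = 2*P (t(J, P) = P*(-1)² + P = P*1 + P = P + P = 2*P)
C(110) - t(-422, s(27, -17)) = -5*110 - 2*(-17) = -550 - 1*(-34) = -550 + 34 = -516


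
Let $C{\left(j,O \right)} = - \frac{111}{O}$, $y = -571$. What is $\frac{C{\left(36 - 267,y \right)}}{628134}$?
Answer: $\frac{37}{119554838} \approx 3.0948 \cdot 10^{-7}$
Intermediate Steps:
$\frac{C{\left(36 - 267,y \right)}}{628134} = \frac{\left(-111\right) \frac{1}{-571}}{628134} = \left(-111\right) \left(- \frac{1}{571}\right) \frac{1}{628134} = \frac{111}{571} \cdot \frac{1}{628134} = \frac{37}{119554838}$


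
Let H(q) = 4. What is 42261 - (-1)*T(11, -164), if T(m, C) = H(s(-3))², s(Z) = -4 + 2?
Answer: 42277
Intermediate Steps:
s(Z) = -2
T(m, C) = 16 (T(m, C) = 4² = 16)
42261 - (-1)*T(11, -164) = 42261 - (-1)*16 = 42261 - 1*(-16) = 42261 + 16 = 42277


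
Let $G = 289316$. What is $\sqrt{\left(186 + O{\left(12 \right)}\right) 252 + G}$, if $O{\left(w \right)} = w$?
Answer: $2 \sqrt{84803} \approx 582.42$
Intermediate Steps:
$\sqrt{\left(186 + O{\left(12 \right)}\right) 252 + G} = \sqrt{\left(186 + 12\right) 252 + 289316} = \sqrt{198 \cdot 252 + 289316} = \sqrt{49896 + 289316} = \sqrt{339212} = 2 \sqrt{84803}$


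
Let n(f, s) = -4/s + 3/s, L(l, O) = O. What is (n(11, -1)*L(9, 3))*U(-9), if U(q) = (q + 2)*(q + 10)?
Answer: -21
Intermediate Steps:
n(f, s) = -1/s
U(q) = (2 + q)*(10 + q)
(n(11, -1)*L(9, 3))*U(-9) = (-1/(-1)*3)*(20 + (-9)**2 + 12*(-9)) = (-1*(-1)*3)*(20 + 81 - 108) = (1*3)*(-7) = 3*(-7) = -21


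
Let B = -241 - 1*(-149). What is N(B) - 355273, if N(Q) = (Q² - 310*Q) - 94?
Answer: -318383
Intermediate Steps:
B = -92 (B = -241 + 149 = -92)
N(Q) = -94 + Q² - 310*Q
N(B) - 355273 = (-94 + (-92)² - 310*(-92)) - 355273 = (-94 + 8464 + 28520) - 355273 = 36890 - 355273 = -318383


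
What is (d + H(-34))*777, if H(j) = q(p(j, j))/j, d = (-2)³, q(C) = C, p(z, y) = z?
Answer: -5439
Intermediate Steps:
d = -8
H(j) = 1 (H(j) = j/j = 1)
(d + H(-34))*777 = (-8 + 1)*777 = -7*777 = -5439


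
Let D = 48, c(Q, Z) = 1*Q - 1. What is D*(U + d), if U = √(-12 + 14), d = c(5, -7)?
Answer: 192 + 48*√2 ≈ 259.88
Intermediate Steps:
c(Q, Z) = -1 + Q (c(Q, Z) = Q - 1 = -1 + Q)
d = 4 (d = -1 + 5 = 4)
U = √2 ≈ 1.4142
D*(U + d) = 48*(√2 + 4) = 48*(4 + √2) = 192 + 48*√2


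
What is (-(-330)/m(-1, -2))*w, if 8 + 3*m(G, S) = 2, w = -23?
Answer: 3795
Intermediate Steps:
m(G, S) = -2 (m(G, S) = -8/3 + (⅓)*2 = -8/3 + ⅔ = -2)
(-(-330)/m(-1, -2))*w = -(-330)/(-2)*(-23) = -(-330)*(-1)/2*(-23) = -10*33/2*(-23) = -165*(-23) = 3795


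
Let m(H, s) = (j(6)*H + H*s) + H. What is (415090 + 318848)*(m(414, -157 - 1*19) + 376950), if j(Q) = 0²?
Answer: 223484121000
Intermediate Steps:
j(Q) = 0
m(H, s) = H + H*s (m(H, s) = (0*H + H*s) + H = (0 + H*s) + H = H*s + H = H + H*s)
(415090 + 318848)*(m(414, -157 - 1*19) + 376950) = (415090 + 318848)*(414*(1 + (-157 - 1*19)) + 376950) = 733938*(414*(1 + (-157 - 19)) + 376950) = 733938*(414*(1 - 176) + 376950) = 733938*(414*(-175) + 376950) = 733938*(-72450 + 376950) = 733938*304500 = 223484121000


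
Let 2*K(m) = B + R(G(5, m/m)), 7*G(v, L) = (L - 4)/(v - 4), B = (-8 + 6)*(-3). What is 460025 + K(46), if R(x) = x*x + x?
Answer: 22541366/49 ≈ 4.6003e+5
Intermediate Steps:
B = 6 (B = -2*(-3) = 6)
G(v, L) = (-4 + L)/(7*(-4 + v)) (G(v, L) = ((L - 4)/(v - 4))/7 = ((-4 + L)/(-4 + v))/7 = (-4 + L)/(7*(-4 + v)))
R(x) = x + x² (R(x) = x² + x = x + x²)
K(m) = 141/49 (K(m) = (6 + ((-4 + m/m)/(7*(-4 + 5)))*(1 + (-4 + m/m)/(7*(-4 + 5))))/2 = (6 + ((⅐)*(-4 + 1)/1)*(1 + (⅐)*(-4 + 1)/1))/2 = (6 + ((⅐)*1*(-3))*(1 + (⅐)*1*(-3)))/2 = (6 - 3*(1 - 3/7)/7)/2 = (6 - 3/7*4/7)/2 = (6 - 12/49)/2 = (½)*(282/49) = 141/49)
460025 + K(46) = 460025 + 141/49 = 22541366/49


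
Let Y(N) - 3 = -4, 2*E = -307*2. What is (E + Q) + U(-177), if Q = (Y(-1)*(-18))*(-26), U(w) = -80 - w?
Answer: -678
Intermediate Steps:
E = -307 (E = (-307*2)/2 = (1/2)*(-614) = -307)
Y(N) = -1 (Y(N) = 3 - 4 = -1)
Q = -468 (Q = -1*(-18)*(-26) = 18*(-26) = -468)
(E + Q) + U(-177) = (-307 - 468) + (-80 - 1*(-177)) = -775 + (-80 + 177) = -775 + 97 = -678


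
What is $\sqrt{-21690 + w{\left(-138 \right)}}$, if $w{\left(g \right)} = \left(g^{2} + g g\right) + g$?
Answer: $2 \sqrt{4065} \approx 127.51$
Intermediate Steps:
$w{\left(g \right)} = g + 2 g^{2}$ ($w{\left(g \right)} = \left(g^{2} + g^{2}\right) + g = 2 g^{2} + g = g + 2 g^{2}$)
$\sqrt{-21690 + w{\left(-138 \right)}} = \sqrt{-21690 - 138 \left(1 + 2 \left(-138\right)\right)} = \sqrt{-21690 - 138 \left(1 - 276\right)} = \sqrt{-21690 - -37950} = \sqrt{-21690 + 37950} = \sqrt{16260} = 2 \sqrt{4065}$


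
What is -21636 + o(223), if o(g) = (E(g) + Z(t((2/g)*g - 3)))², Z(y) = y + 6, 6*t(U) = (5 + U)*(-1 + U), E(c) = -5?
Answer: -194723/9 ≈ -21636.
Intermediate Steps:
t(U) = (-1 + U)*(5 + U)/6 (t(U) = ((5 + U)*(-1 + U))/6 = ((-1 + U)*(5 + U))/6 = (-1 + U)*(5 + U)/6)
Z(y) = 6 + y
o(g) = ⅑ (o(g) = (-5 + (6 + (-⅚ + ((2/g)*g - 3)²/6 + 2*((2/g)*g - 3)/3)))² = (-5 + (6 + (-⅚ + (2 - 3)²/6 + 2*(2 - 3)/3)))² = (-5 + (6 + (-⅚ + (⅙)*(-1)² + (⅔)*(-1))))² = (-5 + (6 + (-⅚ + (⅙)*1 - ⅔)))² = (-5 + (6 + (-⅚ + ⅙ - ⅔)))² = (-5 + (6 - 4/3))² = (-5 + 14/3)² = (-⅓)² = ⅑)
-21636 + o(223) = -21636 + ⅑ = -194723/9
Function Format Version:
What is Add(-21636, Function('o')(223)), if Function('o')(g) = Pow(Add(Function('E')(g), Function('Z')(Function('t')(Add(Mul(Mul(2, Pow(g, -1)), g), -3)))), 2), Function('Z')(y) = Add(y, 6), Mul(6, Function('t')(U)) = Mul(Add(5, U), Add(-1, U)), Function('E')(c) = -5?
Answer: Rational(-194723, 9) ≈ -21636.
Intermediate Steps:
Function('t')(U) = Mul(Rational(1, 6), Add(-1, U), Add(5, U)) (Function('t')(U) = Mul(Rational(1, 6), Mul(Add(5, U), Add(-1, U))) = Mul(Rational(1, 6), Mul(Add(-1, U), Add(5, U))) = Mul(Rational(1, 6), Add(-1, U), Add(5, U)))
Function('Z')(y) = Add(6, y)
Function('o')(g) = Rational(1, 9) (Function('o')(g) = Pow(Add(-5, Add(6, Add(Rational(-5, 6), Mul(Rational(1, 6), Pow(Add(Mul(Mul(2, Pow(g, -1)), g), -3), 2)), Mul(Rational(2, 3), Add(Mul(Mul(2, Pow(g, -1)), g), -3))))), 2) = Pow(Add(-5, Add(6, Add(Rational(-5, 6), Mul(Rational(1, 6), Pow(Add(2, -3), 2)), Mul(Rational(2, 3), Add(2, -3))))), 2) = Pow(Add(-5, Add(6, Add(Rational(-5, 6), Mul(Rational(1, 6), Pow(-1, 2)), Mul(Rational(2, 3), -1)))), 2) = Pow(Add(-5, Add(6, Add(Rational(-5, 6), Mul(Rational(1, 6), 1), Rational(-2, 3)))), 2) = Pow(Add(-5, Add(6, Add(Rational(-5, 6), Rational(1, 6), Rational(-2, 3)))), 2) = Pow(Add(-5, Add(6, Rational(-4, 3))), 2) = Pow(Add(-5, Rational(14, 3)), 2) = Pow(Rational(-1, 3), 2) = Rational(1, 9))
Add(-21636, Function('o')(223)) = Add(-21636, Rational(1, 9)) = Rational(-194723, 9)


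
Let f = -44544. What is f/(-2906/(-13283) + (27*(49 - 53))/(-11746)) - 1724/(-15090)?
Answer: -1310914543413334/6709096995 ≈ -1.9539e+5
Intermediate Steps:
f/(-2906/(-13283) + (27*(49 - 53))/(-11746)) - 1724/(-15090) = -44544/(-2906/(-13283) + (27*(49 - 53))/(-11746)) - 1724/(-15090) = -44544/(-2906*(-1/13283) + (27*(-4))*(-1/11746)) - 1724*(-1/15090) = -44544/(2906/13283 - 108*(-1/11746)) + 862/7545 = -44544/(2906/13283 + 54/5873) + 862/7545 = -44544/17784220/78011059 + 862/7545 = -44544*78011059/17784220 + 862/7545 = -868731153024/4446055 + 862/7545 = -1310914543413334/6709096995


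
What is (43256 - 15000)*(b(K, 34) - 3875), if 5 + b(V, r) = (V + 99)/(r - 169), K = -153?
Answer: -548109888/5 ≈ -1.0962e+8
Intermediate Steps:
b(V, r) = -5 + (99 + V)/(-169 + r) (b(V, r) = -5 + (V + 99)/(r - 169) = -5 + (99 + V)/(-169 + r))
(43256 - 15000)*(b(K, 34) - 3875) = (43256 - 15000)*((944 - 153 - 5*34)/(-169 + 34) - 3875) = 28256*((944 - 153 - 170)/(-135) - 3875) = 28256*(-1/135*621 - 3875) = 28256*(-23/5 - 3875) = 28256*(-19398/5) = -548109888/5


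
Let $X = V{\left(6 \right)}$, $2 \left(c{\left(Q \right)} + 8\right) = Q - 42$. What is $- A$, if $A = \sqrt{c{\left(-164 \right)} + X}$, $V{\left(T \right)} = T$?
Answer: $- i \sqrt{105} \approx - 10.247 i$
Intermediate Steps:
$c{\left(Q \right)} = -29 + \frac{Q}{2}$ ($c{\left(Q \right)} = -8 + \frac{Q - 42}{2} = -8 + \frac{-42 + Q}{2} = -8 + \left(-21 + \frac{Q}{2}\right) = -29 + \frac{Q}{2}$)
$X = 6$
$A = i \sqrt{105}$ ($A = \sqrt{\left(-29 + \frac{1}{2} \left(-164\right)\right) + 6} = \sqrt{\left(-29 - 82\right) + 6} = \sqrt{-111 + 6} = \sqrt{-105} = i \sqrt{105} \approx 10.247 i$)
$- A = - i \sqrt{105}$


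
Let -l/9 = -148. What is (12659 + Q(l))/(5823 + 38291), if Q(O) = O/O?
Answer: 6330/22057 ≈ 0.28698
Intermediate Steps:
l = 1332 (l = -9*(-148) = 1332)
Q(O) = 1
(12659 + Q(l))/(5823 + 38291) = (12659 + 1)/(5823 + 38291) = 12660/44114 = 12660*(1/44114) = 6330/22057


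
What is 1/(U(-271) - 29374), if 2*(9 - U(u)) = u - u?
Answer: -1/29365 ≈ -3.4054e-5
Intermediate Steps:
U(u) = 9 (U(u) = 9 - (u - u)/2 = 9 - 1/2*0 = 9 + 0 = 9)
1/(U(-271) - 29374) = 1/(9 - 29374) = 1/(-29365) = -1/29365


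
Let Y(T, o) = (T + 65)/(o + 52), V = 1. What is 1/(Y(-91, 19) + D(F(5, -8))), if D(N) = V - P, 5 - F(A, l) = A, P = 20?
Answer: -71/1375 ≈ -0.051636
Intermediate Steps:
F(A, l) = 5 - A
Y(T, o) = (65 + T)/(52 + o)
D(N) = -19 (D(N) = 1 - 1*20 = 1 - 20 = -19)
1/(Y(-91, 19) + D(F(5, -8))) = 1/((65 - 91)/(52 + 19) - 19) = 1/(-26/71 - 19) = 1/(-1375/71) = -71/1375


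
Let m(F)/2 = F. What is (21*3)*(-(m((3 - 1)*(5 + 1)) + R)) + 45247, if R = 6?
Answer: 43357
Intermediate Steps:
m(F) = 2*F
(21*3)*(-(m((3 - 1)*(5 + 1)) + R)) + 45247 = (21*3)*(-(2*((3 - 1)*(5 + 1)) + 6)) + 45247 = 63*(-(2*(2*6) + 6)) + 45247 = 63*(-(2*12 + 6)) + 45247 = 63*(-(24 + 6)) + 45247 = 63*(-1*30) + 45247 = 63*(-30) + 45247 = -1890 + 45247 = 43357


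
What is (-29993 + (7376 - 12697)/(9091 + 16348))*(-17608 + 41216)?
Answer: -18012839030784/25439 ≈ -7.0808e+8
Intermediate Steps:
(-29993 + (7376 - 12697)/(9091 + 16348))*(-17608 + 41216) = (-29993 - 5321/25439)*23608 = -762997248/25439*23608 = -18012839030784/25439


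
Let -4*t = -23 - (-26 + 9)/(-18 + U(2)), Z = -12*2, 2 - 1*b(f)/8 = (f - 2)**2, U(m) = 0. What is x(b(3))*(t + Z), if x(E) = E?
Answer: -1297/9 ≈ -144.11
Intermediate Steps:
b(f) = 16 - 8*(-2 + f)**2 (b(f) = 16 - 8*(f - 2)**2 = 16 - 8*(-2 + f)**2)
Z = -24
t = 431/72 (t = -(-23 - (-26 + 9)/(-18 + 0))/4 = -(-23 - (-17)/(-18))/4 = -(-23 - (-17)*(-1)/18)/4 = -(-23 - 1*17/18)/4 = -(-23 - 17/18)/4 = -1/4*(-431/18) = 431/72 ≈ 5.9861)
x(b(3))*(t + Z) = (16 - 8*(-2 + 3)**2)*(431/72 - 24) = (16 - 8*1**2)*(-1297/72) = (16 - 8*1)*(-1297/72) = (16 - 8)*(-1297/72) = 8*(-1297/72) = -1297/9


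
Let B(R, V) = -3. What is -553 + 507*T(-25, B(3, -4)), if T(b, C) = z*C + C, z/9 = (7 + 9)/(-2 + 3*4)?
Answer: -119882/5 ≈ -23976.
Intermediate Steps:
z = 72/5 (z = 9*((7 + 9)/(-2 + 3*4)) = 9*(16/(-2 + 12)) = 9*(16/10) = 9*(16*(⅒)) = 9*(8/5) = 72/5 ≈ 14.400)
T(b, C) = 77*C/5 (T(b, C) = 72*C/5 + C = 77*C/5)
-553 + 507*T(-25, B(3, -4)) = -553 + 507*((77/5)*(-3)) = -553 + 507*(-231/5) = -553 - 117117/5 = -119882/5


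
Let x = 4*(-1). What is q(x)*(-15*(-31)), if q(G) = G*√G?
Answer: -3720*I ≈ -3720.0*I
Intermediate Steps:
x = -4
q(G) = G^(3/2)
q(x)*(-15*(-31)) = (-4)^(3/2)*(-15*(-31)) = -8*I*465 = -3720*I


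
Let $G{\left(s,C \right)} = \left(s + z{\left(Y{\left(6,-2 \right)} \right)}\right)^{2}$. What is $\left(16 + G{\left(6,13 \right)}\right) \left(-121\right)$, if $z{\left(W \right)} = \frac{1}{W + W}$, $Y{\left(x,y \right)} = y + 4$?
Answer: $- \frac{106601}{16} \approx -6662.6$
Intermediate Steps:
$Y{\left(x,y \right)} = 4 + y$
$z{\left(W \right)} = \frac{1}{2 W}$
$G{\left(s,C \right)} = \left(\frac{1}{4} + s\right)^{2}$ ($G{\left(s,C \right)} = \left(s + \frac{1}{2 \left(4 - 2\right)}\right)^{2} = \left(s + \frac{1}{2 \cdot 2}\right)^{2} = \left(s + \frac{1}{2} \cdot \frac{1}{2}\right)^{2} = \left(s + \frac{1}{4}\right)^{2} = \left(\frac{1}{4} + s\right)^{2}$)
$\left(16 + G{\left(6,13 \right)}\right) \left(-121\right) = \left(16 + \frac{\left(1 + 4 \cdot 6\right)^{2}}{16}\right) \left(-121\right) = \left(16 + \frac{\left(1 + 24\right)^{2}}{16}\right) \left(-121\right) = \left(16 + \frac{25^{2}}{16}\right) \left(-121\right) = \left(16 + \frac{1}{16} \cdot 625\right) \left(-121\right) = \left(16 + \frac{625}{16}\right) \left(-121\right) = \frac{881}{16} \left(-121\right) = - \frac{106601}{16}$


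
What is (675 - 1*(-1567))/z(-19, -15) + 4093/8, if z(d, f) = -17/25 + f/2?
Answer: 777237/3272 ≈ 237.54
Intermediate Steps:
z(d, f) = -17/25 + f/2 (z(d, f) = -17*1/25 + f*(½) = -17/25 + f/2)
(675 - 1*(-1567))/z(-19, -15) + 4093/8 = (675 - 1*(-1567))/(-17/25 + (½)*(-15)) + 4093/8 = (675 + 1567)/(-17/25 - 15/2) + 4093*(⅛) = 2242/(-409/50) + 4093/8 = 2242*(-50/409) + 4093/8 = -112100/409 + 4093/8 = 777237/3272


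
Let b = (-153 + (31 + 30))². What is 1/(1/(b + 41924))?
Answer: 50388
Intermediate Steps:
b = 8464 (b = (-153 + 61)² = (-92)² = 8464)
1/(1/(b + 41924)) = 1/(1/(8464 + 41924)) = 1/(1/50388) = 50388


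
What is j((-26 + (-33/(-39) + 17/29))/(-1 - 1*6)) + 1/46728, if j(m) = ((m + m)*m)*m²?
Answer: 687743233445663710657/2266390567957363848 ≈ 303.45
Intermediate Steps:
j(m) = 2*m⁴ (j(m) = ((2*m)*m)*m² = (2*m²)*m² = 2*m⁴)
j((-26 + (-33/(-39) + 17/29))/(-1 - 1*6)) + 1/46728 = 2*((-26 + (-33/(-39) + 17/29))/(-1 - 1*6))⁴ + 1/46728 = 2*((-26 + (-33*(-1/39) + 17*(1/29)))/(-1 - 6))⁴ + 1/46728 = 2*((-26 + (11/13 + 17/29))/(-7))⁴ + 1/46728 = 2*((-26 + 540/377)*(-⅐))⁴ + 1/46728 = 2*(-9262/377*(-⅐))⁴ + 1/46728 = 2*(9262/2639)⁴ + 1/46728 = 2*(7359005146206736/48501766991041) + 1/46728 = 14718010292413472/48501766991041 + 1/46728 = 687743233445663710657/2266390567957363848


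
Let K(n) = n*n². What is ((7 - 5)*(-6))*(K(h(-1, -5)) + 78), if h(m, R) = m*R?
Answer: -2436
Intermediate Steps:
h(m, R) = R*m
K(n) = n³
((7 - 5)*(-6))*(K(h(-1, -5)) + 78) = ((7 - 5)*(-6))*((-5*(-1))³ + 78) = (2*(-6))*(5³ + 78) = -12*(125 + 78) = -12*203 = -2436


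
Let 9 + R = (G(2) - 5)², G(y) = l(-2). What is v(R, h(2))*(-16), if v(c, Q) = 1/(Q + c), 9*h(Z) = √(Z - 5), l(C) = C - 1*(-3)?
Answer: -756/331 + 12*I*√3/331 ≈ -2.284 + 0.062793*I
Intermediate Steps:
l(C) = 3 + C (l(C) = C + 3 = 3 + C)
h(Z) = √(-5 + Z)/9 (h(Z) = √(Z - 5)/9 = √(-5 + Z)/9)
G(y) = 1 (G(y) = 3 - 2 = 1)
R = 7 (R = -9 + (1 - 5)² = -9 + (-4)² = -9 + 16 = 7)
v(R, h(2))*(-16) = -16/(√(-5 + 2)/9 + 7) = -16/(√(-3)/9 + 7) = -16/((I*√3)/9 + 7) = -16/(I*√3/9 + 7) = -16/(7 + I*√3/9)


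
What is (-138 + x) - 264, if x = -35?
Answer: -437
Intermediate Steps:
(-138 + x) - 264 = (-138 - 35) - 264 = -173 - 264 = -437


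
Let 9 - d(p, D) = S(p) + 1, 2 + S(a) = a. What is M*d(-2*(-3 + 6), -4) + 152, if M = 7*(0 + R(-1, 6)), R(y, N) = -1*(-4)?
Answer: 600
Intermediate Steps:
S(a) = -2 + a
d(p, D) = 10 - p (d(p, D) = 9 - ((-2 + p) + 1) = 9 - (-1 + p) = 9 + (1 - p) = 10 - p)
R(y, N) = 4
M = 28 (M = 7*(0 + 4) = 7*4 = 28)
M*d(-2*(-3 + 6), -4) + 152 = 28*(10 - (-2)*(-3 + 6)) + 152 = 28*(10 - (-2)*3) + 152 = 28*(10 - 1*(-6)) + 152 = 28*(10 + 6) + 152 = 28*16 + 152 = 448 + 152 = 600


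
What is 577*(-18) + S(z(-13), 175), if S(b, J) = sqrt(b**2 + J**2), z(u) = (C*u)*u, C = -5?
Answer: -10386 + 5*sqrt(29786) ≈ -9523.1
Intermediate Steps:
z(u) = -5*u**2 (z(u) = (-5*u)*u = -5*u**2)
S(b, J) = sqrt(J**2 + b**2)
577*(-18) + S(z(-13), 175) = 577*(-18) + sqrt(175**2 + (-5*(-13)**2)**2) = -10386 + sqrt(30625 + (-5*169)**2) = -10386 + sqrt(30625 + (-845)**2) = -10386 + sqrt(30625 + 714025) = -10386 + sqrt(744650) = -10386 + 5*sqrt(29786)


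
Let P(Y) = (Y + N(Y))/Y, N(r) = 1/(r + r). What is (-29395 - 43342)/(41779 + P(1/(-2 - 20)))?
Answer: -72737/42022 ≈ -1.7309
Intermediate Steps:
N(r) = 1/(2*r)
P(Y) = (Y + 1/(2*Y))/Y
(-29395 - 43342)/(41779 + P(1/(-2 - 20))) = (-29395 - 43342)/(41779 + (1 + 1/(2*(1/(-2 - 20))²))) = -72737/(41779 + (1 + 1/(2*(1/(-22))²))) = -72737/(41779 + (1 + 1/(2*(-1/22)²))) = -72737/(41779 + (1 + (½)*484)) = -72737/(41779 + (1 + 242)) = -72737/(41779 + 243) = -72737/42022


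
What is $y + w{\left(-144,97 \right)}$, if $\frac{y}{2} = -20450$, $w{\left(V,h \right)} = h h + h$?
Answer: $-31394$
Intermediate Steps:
$w{\left(V,h \right)} = h + h^{2}$ ($w{\left(V,h \right)} = h^{2} + h = h + h^{2}$)
$y = -40900$ ($y = 2 \left(-20450\right) = -40900$)
$y + w{\left(-144,97 \right)} = -40900 + 97 \left(1 + 97\right) = -40900 + 97 \cdot 98 = -40900 + 9506 = -31394$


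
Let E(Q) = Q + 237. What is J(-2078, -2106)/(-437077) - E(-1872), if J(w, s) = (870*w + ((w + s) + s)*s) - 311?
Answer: 703182326/437077 ≈ 1608.8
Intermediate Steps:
J(w, s) = -311 + 870*w + s*(w + 2*s) (J(w, s) = (870*w + ((s + w) + s)*s) - 311 = (870*w + (w + 2*s)*s) - 311 = (870*w + s*(w + 2*s)) - 311 = -311 + 870*w + s*(w + 2*s))
E(Q) = 237 + Q
J(-2078, -2106)/(-437077) - E(-1872) = (-311 + 2*(-2106)² + 870*(-2078) - 2106*(-2078))/(-437077) - (237 - 1872) = (-311 + 2*4435236 - 1807860 + 4376268)*(-1/437077) - 1*(-1635) = (-311 + 8870472 - 1807860 + 4376268)*(-1/437077) + 1635 = 11438569*(-1/437077) + 1635 = -11438569/437077 + 1635 = 703182326/437077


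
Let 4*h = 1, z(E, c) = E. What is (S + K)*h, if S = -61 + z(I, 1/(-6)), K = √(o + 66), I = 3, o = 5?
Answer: -29/2 + √71/4 ≈ -12.393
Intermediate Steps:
K = √71 (K = √(5 + 66) = √71 ≈ 8.4261)
S = -58 (S = -61 + 3 = -58)
h = ¼ (h = (¼)*1 = ¼ ≈ 0.25000)
(S + K)*h = (-58 + √71)*(¼) = -29/2 + √71/4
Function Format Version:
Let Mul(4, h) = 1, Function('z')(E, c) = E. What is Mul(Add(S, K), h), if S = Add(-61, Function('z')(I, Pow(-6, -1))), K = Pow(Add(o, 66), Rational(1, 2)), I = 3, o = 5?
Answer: Add(Rational(-29, 2), Mul(Rational(1, 4), Pow(71, Rational(1, 2)))) ≈ -12.393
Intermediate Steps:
K = Pow(71, Rational(1, 2)) (K = Pow(Add(5, 66), Rational(1, 2)) = Pow(71, Rational(1, 2)) ≈ 8.4261)
S = -58 (S = Add(-61, 3) = -58)
h = Rational(1, 4) (h = Mul(Rational(1, 4), 1) = Rational(1, 4) ≈ 0.25000)
Mul(Add(S, K), h) = Mul(Add(-58, Pow(71, Rational(1, 2))), Rational(1, 4)) = Add(Rational(-29, 2), Mul(Rational(1, 4), Pow(71, Rational(1, 2))))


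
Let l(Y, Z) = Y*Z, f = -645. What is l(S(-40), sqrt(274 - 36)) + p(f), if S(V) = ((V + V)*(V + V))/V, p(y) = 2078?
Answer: 2078 - 160*sqrt(238) ≈ -390.36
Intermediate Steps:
S(V) = 4*V (S(V) = ((2*V)*(2*V))/V = (4*V**2)/V = 4*V)
l(S(-40), sqrt(274 - 36)) + p(f) = (4*(-40))*sqrt(274 - 36) + 2078 = -160*sqrt(238) + 2078 = 2078 - 160*sqrt(238)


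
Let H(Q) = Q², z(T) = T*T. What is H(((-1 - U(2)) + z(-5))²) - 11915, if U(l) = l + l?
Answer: 148085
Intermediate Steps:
z(T) = T²
U(l) = 2*l
H(((-1 - U(2)) + z(-5))²) - 11915 = (((-1 - 2*2) + (-5)²)²)² - 11915 = (((-1 - 1*4) + 25)²)² - 11915 = (((-1 - 4) + 25)²)² - 11915 = ((-5 + 25)²)² - 11915 = (20²)² - 11915 = 400² - 11915 = 160000 - 11915 = 148085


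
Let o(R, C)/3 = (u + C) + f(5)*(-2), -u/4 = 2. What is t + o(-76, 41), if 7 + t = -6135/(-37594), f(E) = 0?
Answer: 3464783/37594 ≈ 92.163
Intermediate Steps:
u = -8 (u = -4*2 = -8)
t = -257023/37594 (t = -7 - 6135/(-37594) = -7 - 6135*(-1/37594) = -7 + 6135/37594 = -257023/37594 ≈ -6.8368)
o(R, C) = -24 + 3*C (o(R, C) = 3*((-8 + C) + 0*(-2)) = 3*((-8 + C) + 0) = 3*(-8 + C) = -24 + 3*C)
t + o(-76, 41) = -257023/37594 + (-24 + 3*41) = -257023/37594 + (-24 + 123) = -257023/37594 + 99 = 3464783/37594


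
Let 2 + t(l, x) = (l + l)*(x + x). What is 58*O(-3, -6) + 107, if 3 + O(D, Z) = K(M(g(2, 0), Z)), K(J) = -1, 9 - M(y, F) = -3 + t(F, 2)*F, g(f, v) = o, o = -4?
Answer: -125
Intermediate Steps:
g(f, v) = -4
t(l, x) = -2 + 4*l*x (t(l, x) = -2 + (l + l)*(x + x) = -2 + (2*l)*(2*x) = -2 + 4*l*x)
M(y, F) = 12 - F*(-2 + 8*F) (M(y, F) = 9 - (-3 + (-2 + 4*F*2)*F) = 9 - (-3 + (-2 + 8*F)*F) = 9 - (-3 + F*(-2 + 8*F)) = 9 + (3 - F*(-2 + 8*F)) = 12 - F*(-2 + 8*F))
O(D, Z) = -4 (O(D, Z) = -3 - 1 = -4)
58*O(-3, -6) + 107 = 58*(-4) + 107 = -232 + 107 = -125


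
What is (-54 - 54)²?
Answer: 11664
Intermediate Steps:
(-54 - 54)² = (-108)² = 11664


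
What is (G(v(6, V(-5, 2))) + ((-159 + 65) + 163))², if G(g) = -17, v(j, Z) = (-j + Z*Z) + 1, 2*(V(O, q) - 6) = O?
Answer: 2704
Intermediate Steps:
V(O, q) = 6 + O/2
v(j, Z) = 1 + Z² - j (v(j, Z) = (-j + Z²) + 1 = (Z² - j) + 1 = 1 + Z² - j)
(G(v(6, V(-5, 2))) + ((-159 + 65) + 163))² = (-17 + ((-159 + 65) + 163))² = (-17 + (-94 + 163))² = (-17 + 69)² = 52² = 2704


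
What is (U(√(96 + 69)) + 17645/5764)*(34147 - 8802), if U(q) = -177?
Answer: -25410466135/5764 ≈ -4.4085e+6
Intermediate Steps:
(U(√(96 + 69)) + 17645/5764)*(34147 - 8802) = (-177 + 17645/5764)*(34147 - 8802) = (-177 + 17645*(1/5764))*25345 = (-177 + 17645/5764)*25345 = -1002583/5764*25345 = -25410466135/5764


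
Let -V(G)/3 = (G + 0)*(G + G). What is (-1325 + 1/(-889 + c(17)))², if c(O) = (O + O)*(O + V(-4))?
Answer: 22437994239376/12780625 ≈ 1.7556e+6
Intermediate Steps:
V(G) = -6*G² (V(G) = -3*(G + 0)*(G + G) = -3*G*2*G = -6*G²)
c(O) = 2*O*(-96 + O) (c(O) = (O + O)*(O - 6*(-4)²) = (2*O)*(O - 6*16) = (2*O)*(O - 96) = (2*O)*(-96 + O) = 2*O*(-96 + O))
(-1325 + 1/(-889 + c(17)))² = (-1325 + 1/(-889 + 2*17*(-96 + 17)))² = (-1325 + 1/(-889 + 2*17*(-79)))² = (-1325 + 1/(-889 - 2686))² = (-1325 + 1/(-3575))² = (-1325 - 1/3575)² = (-4736876/3575)² = 22437994239376/12780625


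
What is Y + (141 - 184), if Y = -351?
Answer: -394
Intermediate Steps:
Y + (141 - 184) = -351 + (141 - 184) = -351 - 43 = -394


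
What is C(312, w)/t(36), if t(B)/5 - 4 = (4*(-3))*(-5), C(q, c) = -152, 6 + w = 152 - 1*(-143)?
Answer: -19/40 ≈ -0.47500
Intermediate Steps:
w = 289 (w = -6 + (152 - 1*(-143)) = -6 + (152 + 143) = -6 + 295 = 289)
t(B) = 320 (t(B) = 20 + 5*((4*(-3))*(-5)) = 20 + 5*(-12*(-5)) = 20 + 5*60 = 20 + 300 = 320)
C(312, w)/t(36) = -152/320 = -152*1/320 = -19/40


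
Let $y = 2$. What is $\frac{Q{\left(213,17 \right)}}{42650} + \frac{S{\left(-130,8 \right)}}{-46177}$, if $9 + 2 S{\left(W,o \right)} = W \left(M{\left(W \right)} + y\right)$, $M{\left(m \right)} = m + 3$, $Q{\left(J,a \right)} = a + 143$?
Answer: $- \frac{67790201}{393889810} \approx -0.1721$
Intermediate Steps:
$Q{\left(J,a \right)} = 143 + a$
$M{\left(m \right)} = 3 + m$
$S{\left(W,o \right)} = - \frac{9}{2} + \frac{W \left(5 + W\right)}{2}$ ($S{\left(W,o \right)} = - \frac{9}{2} + \frac{W \left(\left(3 + W\right) + 2\right)}{2} = - \frac{9}{2} + \frac{W \left(5 + W\right)}{2}$)
$\frac{Q{\left(213,17 \right)}}{42650} + \frac{S{\left(-130,8 \right)}}{-46177} = \frac{143 + 17}{42650} + \frac{- \frac{9}{2} + \frac{\left(-130\right)^{2}}{2} + \frac{5}{2} \left(-130\right)}{-46177} = 160 \cdot \frac{1}{42650} + \left(- \frac{9}{2} + \frac{1}{2} \cdot 16900 - 325\right) \left(- \frac{1}{46177}\right) = \frac{16}{4265} + \left(- \frac{9}{2} + 8450 - 325\right) \left(- \frac{1}{46177}\right) = \frac{16}{4265} + \frac{16241}{2} \left(- \frac{1}{46177}\right) = \frac{16}{4265} - \frac{16241}{92354} = - \frac{67790201}{393889810}$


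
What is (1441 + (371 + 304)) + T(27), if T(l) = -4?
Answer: 2112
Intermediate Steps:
(1441 + (371 + 304)) + T(27) = (1441 + (371 + 304)) - 4 = (1441 + 675) - 4 = 2116 - 4 = 2112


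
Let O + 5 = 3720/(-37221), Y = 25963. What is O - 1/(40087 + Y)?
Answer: -4179326157/819482350 ≈ -5.1000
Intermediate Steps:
O = -63275/12407 (O = -5 + 3720/(-37221) = -5 + 3720*(-1/37221) = -5 - 1240/12407 = -63275/12407 ≈ -5.0999)
O - 1/(40087 + Y) = -63275/12407 - 1/(40087 + 25963) = -63275/12407 - 1/66050 = -4179326157/819482350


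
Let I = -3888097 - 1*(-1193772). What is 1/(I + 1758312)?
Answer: -1/936013 ≈ -1.0684e-6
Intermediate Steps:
I = -2694325 (I = -3888097 + 1193772 = -2694325)
1/(I + 1758312) = 1/(-2694325 + 1758312) = 1/(-936013) = -1/936013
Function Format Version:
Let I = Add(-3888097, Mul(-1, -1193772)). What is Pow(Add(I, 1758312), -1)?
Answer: Rational(-1, 936013) ≈ -1.0684e-6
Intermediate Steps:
I = -2694325 (I = Add(-3888097, 1193772) = -2694325)
Pow(Add(I, 1758312), -1) = Pow(Add(-2694325, 1758312), -1) = Pow(-936013, -1) = Rational(-1, 936013)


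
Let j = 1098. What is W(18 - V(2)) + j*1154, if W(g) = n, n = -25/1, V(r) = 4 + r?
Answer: 1267067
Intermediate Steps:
n = -25 (n = -25*1 = -25)
W(g) = -25
W(18 - V(2)) + j*1154 = -25 + 1098*1154 = -25 + 1267092 = 1267067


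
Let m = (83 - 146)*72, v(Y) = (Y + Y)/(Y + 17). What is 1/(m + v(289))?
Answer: -9/40807 ≈ -0.00022055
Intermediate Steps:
v(Y) = 2*Y/(17 + Y) (v(Y) = (2*Y)/(17 + Y) = 2*Y/(17 + Y))
m = -4536 (m = -63*72 = -4536)
1/(m + v(289)) = 1/(-4536 + 2*289/(17 + 289)) = 1/(-4536 + 2*289/306) = 1/(-4536 + 2*289*(1/306)) = 1/(-4536 + 17/9) = 1/(-40807/9) = -9/40807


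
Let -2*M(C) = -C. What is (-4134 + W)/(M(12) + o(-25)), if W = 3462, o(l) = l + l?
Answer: 168/11 ≈ 15.273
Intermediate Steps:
o(l) = 2*l
M(C) = C/2 (M(C) = -(-1)*C/2 = C/2)
(-4134 + W)/(M(12) + o(-25)) = (-4134 + 3462)/((½)*12 + 2*(-25)) = -672/(6 - 50) = -672/(-44) = -672*(-1/44) = 168/11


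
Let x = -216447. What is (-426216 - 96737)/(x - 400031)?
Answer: 522953/616478 ≈ 0.84829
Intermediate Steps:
(-426216 - 96737)/(x - 400031) = (-426216 - 96737)/(-216447 - 400031) = -522953/(-616478) = -522953*(-1/616478) = 522953/616478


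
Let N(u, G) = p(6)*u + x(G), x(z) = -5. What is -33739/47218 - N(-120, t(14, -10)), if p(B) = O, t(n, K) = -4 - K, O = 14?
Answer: 79528591/47218 ≈ 1684.3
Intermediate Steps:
p(B) = 14
N(u, G) = -5 + 14*u (N(u, G) = 14*u - 5 = -5 + 14*u)
-33739/47218 - N(-120, t(14, -10)) = -33739/47218 - (-5 + 14*(-120)) = -33739*1/47218 - (-5 - 1680) = -33739/47218 - 1*(-1685) = -33739/47218 + 1685 = 79528591/47218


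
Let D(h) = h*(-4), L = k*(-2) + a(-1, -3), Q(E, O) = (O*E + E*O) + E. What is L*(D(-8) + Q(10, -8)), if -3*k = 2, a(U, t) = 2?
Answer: -1180/3 ≈ -393.33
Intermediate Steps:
Q(E, O) = E + 2*E*O (Q(E, O) = (E*O + E*O) + E = 2*E*O + E = E + 2*E*O)
k = -⅔ (k = -⅓*2 = -⅔ ≈ -0.66667)
L = 10/3 (L = -⅔*(-2) + 2 = 4/3 + 2 = 10/3 ≈ 3.3333)
D(h) = -4*h
L*(D(-8) + Q(10, -8)) = 10*(-4*(-8) + 10*(1 + 2*(-8)))/3 = 10*(32 + 10*(1 - 16))/3 = 10*(32 + 10*(-15))/3 = 10*(32 - 150)/3 = (10/3)*(-118) = -1180/3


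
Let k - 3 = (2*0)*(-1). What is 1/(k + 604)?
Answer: 1/607 ≈ 0.0016474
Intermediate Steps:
k = 3 (k = 3 + (2*0)*(-1) = 3 + 0*(-1) = 3 + 0 = 3)
1/(k + 604) = 1/(3 + 604) = 1/607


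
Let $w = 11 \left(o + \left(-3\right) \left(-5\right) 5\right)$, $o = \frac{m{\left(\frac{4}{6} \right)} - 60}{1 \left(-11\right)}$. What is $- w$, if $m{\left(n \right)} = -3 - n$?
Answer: $- \frac{2666}{3} \approx -888.67$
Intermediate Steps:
$o = \frac{191}{33}$ ($o = \frac{\left(-3 - \frac{4}{6}\right) - 60}{1 \left(-11\right)} = \frac{\left(-3 - 4 \cdot \frac{1}{6}\right) - 60}{-11} = \left(\left(-3 - \frac{2}{3}\right) - 60\right) \left(- \frac{1}{11}\right) = \left(- \frac{11}{3} - 60\right) \left(- \frac{1}{11}\right) = \left(- \frac{191}{3}\right) \left(- \frac{1}{11}\right) = \frac{191}{33} \approx 5.7879$)
$w = \frac{2666}{3}$ ($w = 11 \left(\frac{191}{33} + \left(-3\right) \left(-5\right) 5\right) = 11 \left(\frac{191}{33} + 15 \cdot 5\right) = 11 \left(\frac{191}{33} + 75\right) = 11 \cdot \frac{2666}{33} = \frac{2666}{3} \approx 888.67$)
$- w = \left(-1\right) \frac{2666}{3} = - \frac{2666}{3}$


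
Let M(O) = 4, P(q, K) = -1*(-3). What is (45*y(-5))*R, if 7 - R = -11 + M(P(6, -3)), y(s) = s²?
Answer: 15750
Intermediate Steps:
P(q, K) = 3
R = 14 (R = 7 - (-11 + 4) = 7 - 1*(-7) = 7 + 7 = 14)
(45*y(-5))*R = (45*(-5)²)*14 = (45*25)*14 = 1125*14 = 15750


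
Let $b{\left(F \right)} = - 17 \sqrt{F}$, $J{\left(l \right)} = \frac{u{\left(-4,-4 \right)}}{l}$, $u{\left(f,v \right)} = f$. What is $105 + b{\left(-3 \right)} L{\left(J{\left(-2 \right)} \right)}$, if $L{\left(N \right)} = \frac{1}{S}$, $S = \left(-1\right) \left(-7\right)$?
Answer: $105 - \frac{17 i \sqrt{3}}{7} \approx 105.0 - 4.2064 i$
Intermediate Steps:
$J{\left(l \right)} = - \frac{4}{l}$
$S = 7$
$L{\left(N \right)} = \frac{1}{7}$
$105 + b{\left(-3 \right)} L{\left(J{\left(-2 \right)} \right)} = 105 + - 17 \sqrt{-3} \cdot \frac{1}{7} = 105 + - 17 i \sqrt{3} \cdot \frac{1}{7} = 105 - \frac{17 i \sqrt{3}}{7}$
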